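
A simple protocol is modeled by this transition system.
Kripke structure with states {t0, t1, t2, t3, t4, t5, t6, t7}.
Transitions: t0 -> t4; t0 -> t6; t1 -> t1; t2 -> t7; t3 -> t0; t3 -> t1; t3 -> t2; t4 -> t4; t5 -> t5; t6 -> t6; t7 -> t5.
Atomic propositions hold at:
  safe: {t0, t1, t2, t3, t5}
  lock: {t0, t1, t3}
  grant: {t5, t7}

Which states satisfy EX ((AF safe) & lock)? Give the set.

{t1, t3}

AF safe: least fixpoint, start Z0 = {t0, t1, t2, t3, t5}, add states with every successor in Z. Z1 = {t0, t1, t2, t3, t5, t7}; fixed.
Sat(AF safe) = {t0, t1, t2, t3, t5, t7}
Sat((AF safe) & lock) = {t0, t1, t3}
Sat(EX ((AF safe) & lock)) = {s : some successor in {t0, t1, t3}} = {t1, t3}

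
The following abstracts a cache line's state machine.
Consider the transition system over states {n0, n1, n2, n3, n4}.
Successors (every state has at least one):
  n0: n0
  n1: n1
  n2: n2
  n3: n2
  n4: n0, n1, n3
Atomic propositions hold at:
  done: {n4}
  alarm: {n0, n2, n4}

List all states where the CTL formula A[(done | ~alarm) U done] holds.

{n4}

Sat(~alarm) = {n1, n3}
Sat(done | ~alarm) = {n1, n3, n4}
A[(done | ~alarm) U done]: least fixpoint, start Z0 = Sat(done) = {n4}, add states in Sat(done | ~alarm) with every successor in Z. Already a fixed point.
Sat(A[(done | ~alarm) U done]) = {n4}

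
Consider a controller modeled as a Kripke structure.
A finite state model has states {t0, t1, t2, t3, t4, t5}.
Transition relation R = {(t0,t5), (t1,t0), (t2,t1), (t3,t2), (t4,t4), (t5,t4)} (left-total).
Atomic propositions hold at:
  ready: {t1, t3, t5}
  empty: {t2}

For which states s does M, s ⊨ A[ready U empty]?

A[ready U empty]: least fixpoint, start Z0 = Sat(empty) = {t2}, add states in Sat(ready) with every successor in Z. Z1 = {t2, t3}; fixed.
Sat(A[ready U empty]) = {t2, t3}

{t2, t3}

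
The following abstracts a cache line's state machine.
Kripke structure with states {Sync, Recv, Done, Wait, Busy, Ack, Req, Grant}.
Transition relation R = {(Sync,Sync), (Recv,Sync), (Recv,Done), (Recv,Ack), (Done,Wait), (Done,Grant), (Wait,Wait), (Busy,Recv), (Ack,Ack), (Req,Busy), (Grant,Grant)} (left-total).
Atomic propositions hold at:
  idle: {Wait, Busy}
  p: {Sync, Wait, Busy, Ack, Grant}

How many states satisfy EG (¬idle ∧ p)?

3

Sat(¬idle) = {Sync, Recv, Done, Ack, Req, Grant}
Sat(¬idle ∧ p) = {Sync, Ack, Grant}
EG (¬idle ∧ p): greatest fixpoint, start Z0 = {Sync, Ack, Grant}, keep only states in Sat with some successor in Z. Already a fixed point.
Sat(EG (¬idle ∧ p)) = {Sync, Ack, Grant}
|Sat(EG (¬idle ∧ p))| = |{Sync, Ack, Grant}| = 3.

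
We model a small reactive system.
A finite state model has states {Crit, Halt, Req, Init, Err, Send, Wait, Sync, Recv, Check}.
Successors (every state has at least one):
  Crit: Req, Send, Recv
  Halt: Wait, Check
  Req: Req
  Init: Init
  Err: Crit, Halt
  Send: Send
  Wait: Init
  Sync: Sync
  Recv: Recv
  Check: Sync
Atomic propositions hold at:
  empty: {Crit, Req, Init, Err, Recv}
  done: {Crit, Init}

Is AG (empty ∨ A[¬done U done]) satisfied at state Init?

Yes

Sat(¬done) = {Halt, Req, Err, Send, Wait, Sync, Recv, Check}
A[¬done U done]: least fixpoint, start Z0 = Sat(done) = {Crit, Init}, add states in Sat(¬done) with every successor in Z. Z1 = {Crit, Init, Wait}; fixed.
Sat(A[¬done U done]) = {Crit, Init, Wait}
Sat(empty ∨ A[¬done U done]) = {Crit, Req, Init, Err, Wait, Recv}
AG (empty ∨ A[¬done U done]): greatest fixpoint, start Z0 = {Crit, Req, Init, Err, Wait, Recv}, keep only states in Sat with every successor in Z. Z1 = {Req, Init, Wait, Recv}; fixed.
Sat(AG (empty ∨ A[¬done U done])) = {Req, Init, Wait, Recv}
Init ∈ Sat(AG (empty ∨ A[¬done U done])) = {Req, Init, Wait, Recv}, so the formula holds at Init.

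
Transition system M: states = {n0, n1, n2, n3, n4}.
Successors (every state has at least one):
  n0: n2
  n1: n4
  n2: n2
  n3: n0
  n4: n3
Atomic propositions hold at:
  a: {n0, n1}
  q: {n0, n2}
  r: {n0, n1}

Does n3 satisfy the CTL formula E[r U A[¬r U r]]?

Yes

Sat(¬r) = {n2, n3, n4}
A[¬r U r]: least fixpoint, start Z0 = Sat(r) = {n0, n1}, add states in Sat(¬r) with every successor in Z. Z1 = {n0, n1, n3}; Z2 = {n0, n1, n3, n4}; fixed.
Sat(A[¬r U r]) = {n0, n1, n3, n4}
E[r U A[¬r U r]]: least fixpoint, start Z0 = Sat(A[¬r U r]) = {n0, n1, n3, n4}, add states in Sat(r) with some successor in Z. Already a fixed point.
Sat(E[r U A[¬r U r]]) = {n0, n1, n3, n4}
n3 ∈ Sat(E[r U A[¬r U r]]) = {n0, n1, n3, n4}, so the formula holds at n3.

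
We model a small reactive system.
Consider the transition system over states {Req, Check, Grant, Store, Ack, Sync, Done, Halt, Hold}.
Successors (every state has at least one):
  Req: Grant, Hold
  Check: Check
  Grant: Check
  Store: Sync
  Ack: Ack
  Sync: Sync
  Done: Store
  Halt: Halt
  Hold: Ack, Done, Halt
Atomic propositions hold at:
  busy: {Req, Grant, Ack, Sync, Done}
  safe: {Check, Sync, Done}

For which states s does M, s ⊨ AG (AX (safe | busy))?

{Check, Grant, Store, Ack, Sync}

Sat(safe | busy) = {Req, Check, Grant, Ack, Sync, Done}
Sat(AX (safe | busy)) = {s : every successor in {Req, Check, Grant, Ack, Sync, Done}} = {Check, Grant, Store, Ack, Sync}
AG (AX (safe | busy)): greatest fixpoint, start Z0 = {Check, Grant, Store, Ack, Sync}, keep only states in Sat with every successor in Z. Already a fixed point.
Sat(AG (AX (safe | busy))) = {Check, Grant, Store, Ack, Sync}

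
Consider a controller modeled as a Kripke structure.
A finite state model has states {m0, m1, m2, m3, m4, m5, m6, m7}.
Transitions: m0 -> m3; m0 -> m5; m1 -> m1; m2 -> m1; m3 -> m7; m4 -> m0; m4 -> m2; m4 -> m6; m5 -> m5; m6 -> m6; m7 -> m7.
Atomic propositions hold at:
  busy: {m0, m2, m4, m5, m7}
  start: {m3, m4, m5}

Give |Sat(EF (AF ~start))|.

7

Sat(~start) = {m0, m1, m2, m6, m7}
AF ~start: least fixpoint, start Z0 = {m0, m1, m2, m6, m7}, add states with every successor in Z. Z1 = {m0, m1, m2, m3, m4, m6, m7}; fixed.
Sat(AF ~start) = {m0, m1, m2, m3, m4, m6, m7}
EF (AF ~start): least fixpoint, start Z0 = {m0, m1, m2, m3, m4, m6, m7}, add states with some successor in Z. Already a fixed point.
Sat(EF (AF ~start)) = {m0, m1, m2, m3, m4, m6, m7}
|Sat(EF (AF ~start))| = |{m0, m1, m2, m3, m4, m6, m7}| = 7.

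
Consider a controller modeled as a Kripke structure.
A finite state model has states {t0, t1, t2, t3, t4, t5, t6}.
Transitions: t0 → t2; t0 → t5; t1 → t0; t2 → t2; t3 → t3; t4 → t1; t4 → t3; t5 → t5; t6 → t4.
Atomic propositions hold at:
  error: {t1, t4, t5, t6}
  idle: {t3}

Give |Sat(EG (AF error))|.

AF error: least fixpoint, start Z0 = {t1, t4, t5, t6}, add states with every successor in Z. Already a fixed point.
Sat(AF error) = {t1, t4, t5, t6}
EG (AF error): greatest fixpoint, start Z0 = {t1, t4, t5, t6}, keep only states in Sat with some successor in Z. Z1 = {t4, t5, t6}; Z2 = {t5, t6}; Z3 = {t5}; fixed.
Sat(EG (AF error)) = {t5}
|Sat(EG (AF error))| = |{t5}| = 1.

1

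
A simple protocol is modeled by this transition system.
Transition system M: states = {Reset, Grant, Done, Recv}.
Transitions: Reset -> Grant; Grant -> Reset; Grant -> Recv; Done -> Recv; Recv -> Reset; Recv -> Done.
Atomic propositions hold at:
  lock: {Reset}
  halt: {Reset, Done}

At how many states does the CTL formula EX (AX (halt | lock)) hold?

Sat(halt | lock) = {Reset, Done}
Sat(AX (halt | lock)) = {s : every successor in {Reset, Done}} = {Recv}
Sat(EX (AX (halt | lock))) = {s : some successor in {Recv}} = {Grant, Done}
|Sat(EX (AX (halt | lock)))| = |{Grant, Done}| = 2.

2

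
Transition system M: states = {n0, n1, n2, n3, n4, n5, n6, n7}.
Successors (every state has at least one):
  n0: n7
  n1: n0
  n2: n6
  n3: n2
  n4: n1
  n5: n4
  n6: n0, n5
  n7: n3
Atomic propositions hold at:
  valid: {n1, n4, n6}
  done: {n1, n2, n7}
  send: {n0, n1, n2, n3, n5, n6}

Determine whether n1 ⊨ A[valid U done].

Yes

A[valid U done]: least fixpoint, start Z0 = Sat(done) = {n1, n2, n7}, add states in Sat(valid) with every successor in Z. Z1 = {n1, n2, n4, n7}; fixed.
Sat(A[valid U done]) = {n1, n2, n4, n7}
n1 ∈ Sat(A[valid U done]) = {n1, n2, n4, n7}, so the formula holds at n1.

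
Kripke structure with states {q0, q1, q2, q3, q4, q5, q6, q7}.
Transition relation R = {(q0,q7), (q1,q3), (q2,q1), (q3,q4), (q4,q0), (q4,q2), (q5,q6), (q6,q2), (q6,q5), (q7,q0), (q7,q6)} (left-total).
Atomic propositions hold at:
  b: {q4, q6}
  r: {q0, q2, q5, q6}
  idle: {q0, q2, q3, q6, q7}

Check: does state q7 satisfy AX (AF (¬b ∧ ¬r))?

No

Sat(¬b) = {q0, q1, q2, q3, q5, q7}
Sat(¬r) = {q1, q3, q4, q7}
Sat(¬b ∧ ¬r) = {q1, q3, q7}
AF (¬b ∧ ¬r): least fixpoint, start Z0 = {q1, q3, q7}, add states with every successor in Z. Z1 = {q0, q1, q2, q3, q7}; Z2 = {q0, q1, q2, q3, q4, q7}; fixed.
Sat(AF (¬b ∧ ¬r)) = {q0, q1, q2, q3, q4, q7}
Sat(AX (AF (¬b ∧ ¬r))) = {s : every successor in {q0, q1, q2, q3, q4, q7}} = {q0, q1, q2, q3, q4}
q7 ∉ Sat(AX (AF (¬b ∧ ¬r))) = {q0, q1, q2, q3, q4}, so the formula does not hold at q7.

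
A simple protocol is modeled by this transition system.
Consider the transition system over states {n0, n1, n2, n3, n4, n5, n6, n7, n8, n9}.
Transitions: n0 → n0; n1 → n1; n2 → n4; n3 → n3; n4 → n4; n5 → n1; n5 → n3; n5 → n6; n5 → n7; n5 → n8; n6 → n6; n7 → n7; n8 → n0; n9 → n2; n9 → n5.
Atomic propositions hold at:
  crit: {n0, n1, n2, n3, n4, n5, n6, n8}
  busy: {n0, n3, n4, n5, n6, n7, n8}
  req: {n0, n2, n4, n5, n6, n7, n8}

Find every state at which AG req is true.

AG req: greatest fixpoint, start Z0 = {n0, n2, n4, n5, n6, n7, n8}, keep only states in Sat with every successor in Z. Z1 = {n0, n2, n4, n6, n7, n8}; fixed.
Sat(AG req) = {n0, n2, n4, n6, n7, n8}

{n0, n2, n4, n6, n7, n8}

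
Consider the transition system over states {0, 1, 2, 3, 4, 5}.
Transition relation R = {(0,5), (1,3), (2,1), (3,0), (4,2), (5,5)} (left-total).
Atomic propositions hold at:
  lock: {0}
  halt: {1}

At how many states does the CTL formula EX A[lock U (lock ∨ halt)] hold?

2

Sat(lock ∨ halt) = {0, 1}
A[lock U (lock ∨ halt)]: least fixpoint, start Z0 = Sat((lock ∨ halt)) = {0, 1}, add states in Sat(lock) with every successor in Z. Already a fixed point.
Sat(A[lock U (lock ∨ halt)]) = {0, 1}
Sat(EX A[lock U (lock ∨ halt)]) = {s : some successor in {0, 1}} = {2, 3}
|Sat(EX A[lock U (lock ∨ halt)])| = |{2, 3}| = 2.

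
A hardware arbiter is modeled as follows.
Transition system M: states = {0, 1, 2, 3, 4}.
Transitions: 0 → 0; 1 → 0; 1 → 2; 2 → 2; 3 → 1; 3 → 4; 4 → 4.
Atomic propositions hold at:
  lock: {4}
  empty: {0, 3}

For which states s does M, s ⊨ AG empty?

{0}

AG empty: greatest fixpoint, start Z0 = {0, 3}, keep only states in Sat with every successor in Z. Z1 = {0}; fixed.
Sat(AG empty) = {0}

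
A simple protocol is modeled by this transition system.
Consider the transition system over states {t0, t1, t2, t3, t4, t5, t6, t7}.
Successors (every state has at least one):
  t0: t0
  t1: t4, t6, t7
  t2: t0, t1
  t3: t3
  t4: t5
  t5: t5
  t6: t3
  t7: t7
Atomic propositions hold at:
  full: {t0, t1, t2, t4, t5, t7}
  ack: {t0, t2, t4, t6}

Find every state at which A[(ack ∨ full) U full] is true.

Sat(ack ∨ full) = {t0, t1, t2, t4, t5, t6, t7}
A[(ack ∨ full) U full]: least fixpoint, start Z0 = Sat(full) = {t0, t1, t2, t4, t5, t7}, add states in Sat(ack ∨ full) with every successor in Z. Already a fixed point.
Sat(A[(ack ∨ full) U full]) = {t0, t1, t2, t4, t5, t7}

{t0, t1, t2, t4, t5, t7}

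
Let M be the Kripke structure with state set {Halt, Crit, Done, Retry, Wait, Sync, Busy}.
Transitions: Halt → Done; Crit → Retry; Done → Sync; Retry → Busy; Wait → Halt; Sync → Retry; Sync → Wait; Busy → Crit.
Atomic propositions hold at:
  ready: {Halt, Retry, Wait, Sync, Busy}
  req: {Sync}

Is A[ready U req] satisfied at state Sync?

Yes

A[ready U req]: least fixpoint, start Z0 = Sat(req) = {Sync}, add states in Sat(ready) with every successor in Z. Already a fixed point.
Sat(A[ready U req]) = {Sync}
Sync ∈ Sat(A[ready U req]) = {Sync}, so the formula holds at Sync.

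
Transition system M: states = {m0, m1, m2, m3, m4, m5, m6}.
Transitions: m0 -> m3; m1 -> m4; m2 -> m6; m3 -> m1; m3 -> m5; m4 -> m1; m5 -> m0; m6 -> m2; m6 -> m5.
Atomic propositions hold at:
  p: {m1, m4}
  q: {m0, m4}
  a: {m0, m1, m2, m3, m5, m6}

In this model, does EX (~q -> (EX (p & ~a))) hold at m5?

Yes

Sat(~q) = {m1, m2, m3, m5, m6}
Sat(~a) = {m4}
Sat(p & ~a) = {m4}
Sat(EX (p & ~a)) = {s : some successor in {m4}} = {m1}
Sat(~q -> (EX (p & ~a))) = {m0, m1, m4}
Sat(EX (~q -> (EX (p & ~a)))) = {s : some successor in {m0, m1, m4}} = {m1, m3, m4, m5}
m5 ∈ Sat(EX (~q -> (EX (p & ~a)))) = {m1, m3, m4, m5}, so the formula holds at m5.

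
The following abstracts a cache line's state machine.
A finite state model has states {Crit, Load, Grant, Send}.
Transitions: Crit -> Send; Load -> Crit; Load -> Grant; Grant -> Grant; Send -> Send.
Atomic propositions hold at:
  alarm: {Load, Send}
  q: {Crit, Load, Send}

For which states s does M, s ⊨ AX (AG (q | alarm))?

{Crit, Send}

Sat(q | alarm) = {Crit, Load, Send}
AG (q | alarm): greatest fixpoint, start Z0 = {Crit, Load, Send}, keep only states in Sat with every successor in Z. Z1 = {Crit, Send}; fixed.
Sat(AG (q | alarm)) = {Crit, Send}
Sat(AX (AG (q | alarm))) = {s : every successor in {Crit, Send}} = {Crit, Send}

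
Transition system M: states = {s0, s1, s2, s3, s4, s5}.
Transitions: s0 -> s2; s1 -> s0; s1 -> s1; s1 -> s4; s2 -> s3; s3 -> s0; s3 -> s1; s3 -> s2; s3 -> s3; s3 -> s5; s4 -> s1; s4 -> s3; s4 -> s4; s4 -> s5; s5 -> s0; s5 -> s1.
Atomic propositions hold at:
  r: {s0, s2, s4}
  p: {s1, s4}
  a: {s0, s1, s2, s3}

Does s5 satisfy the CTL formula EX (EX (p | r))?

Sat(p | r) = {s0, s1, s2, s4}
Sat(EX (p | r)) = {s : some successor in {s0, s1, s2, s4}} = {s0, s1, s3, s4, s5}
Sat(EX (EX (p | r))) = {s : some successor in {s0, s1, s3, s4, s5}} = {s1, s2, s3, s4, s5}
s5 ∈ Sat(EX (EX (p | r))) = {s1, s2, s3, s4, s5}, so the formula holds at s5.

Yes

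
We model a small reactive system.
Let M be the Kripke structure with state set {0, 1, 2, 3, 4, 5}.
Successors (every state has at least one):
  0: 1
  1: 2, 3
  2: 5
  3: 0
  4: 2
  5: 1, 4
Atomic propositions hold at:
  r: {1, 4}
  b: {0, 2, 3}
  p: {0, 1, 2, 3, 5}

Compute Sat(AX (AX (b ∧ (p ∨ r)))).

Sat(p ∨ r) = {0, 1, 2, 3, 4, 5}
Sat(b ∧ (p ∨ r)) = {0, 2, 3}
Sat(AX (b ∧ (p ∨ r))) = {s : every successor in {0, 2, 3}} = {1, 3, 4}
Sat(AX (AX (b ∧ (p ∨ r)))) = {s : every successor in {1, 3, 4}} = {0, 5}

{0, 5}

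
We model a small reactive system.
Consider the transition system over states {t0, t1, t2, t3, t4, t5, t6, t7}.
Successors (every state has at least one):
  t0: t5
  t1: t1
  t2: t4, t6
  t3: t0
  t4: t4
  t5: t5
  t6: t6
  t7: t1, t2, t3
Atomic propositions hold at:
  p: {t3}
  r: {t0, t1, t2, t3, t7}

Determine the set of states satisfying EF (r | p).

Sat(r | p) = {t0, t1, t2, t3, t7}
EF (r | p): least fixpoint, start Z0 = {t0, t1, t2, t3, t7}, add states with some successor in Z. Already a fixed point.
Sat(EF (r | p)) = {t0, t1, t2, t3, t7}

{t0, t1, t2, t3, t7}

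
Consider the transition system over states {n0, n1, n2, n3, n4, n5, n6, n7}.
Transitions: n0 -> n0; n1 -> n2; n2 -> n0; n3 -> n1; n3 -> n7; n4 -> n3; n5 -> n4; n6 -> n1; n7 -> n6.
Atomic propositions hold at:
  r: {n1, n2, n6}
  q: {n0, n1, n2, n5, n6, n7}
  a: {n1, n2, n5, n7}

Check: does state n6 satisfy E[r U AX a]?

Yes

Sat(AX a) = {s : every successor in {n1, n2, n5, n7}} = {n1, n3, n6}
E[r U AX a]: least fixpoint, start Z0 = Sat(AX a) = {n1, n3, n6}, add states in Sat(r) with some successor in Z. Already a fixed point.
Sat(E[r U AX a]) = {n1, n3, n6}
n6 ∈ Sat(E[r U AX a]) = {n1, n3, n6}, so the formula holds at n6.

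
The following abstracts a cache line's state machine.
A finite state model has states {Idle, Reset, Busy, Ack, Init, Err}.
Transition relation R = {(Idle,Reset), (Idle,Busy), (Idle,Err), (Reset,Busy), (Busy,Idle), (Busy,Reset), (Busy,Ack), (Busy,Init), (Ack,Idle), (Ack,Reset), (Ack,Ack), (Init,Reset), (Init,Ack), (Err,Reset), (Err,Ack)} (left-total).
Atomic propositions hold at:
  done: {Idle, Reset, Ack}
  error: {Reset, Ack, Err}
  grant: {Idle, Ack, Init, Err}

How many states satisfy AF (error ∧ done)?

4

Sat(error ∧ done) = {Reset, Ack}
AF (error ∧ done): least fixpoint, start Z0 = {Reset, Ack}, add states with every successor in Z. Z1 = {Reset, Ack, Init, Err}; fixed.
Sat(AF (error ∧ done)) = {Reset, Ack, Init, Err}
|Sat(AF (error ∧ done))| = |{Reset, Ack, Init, Err}| = 4.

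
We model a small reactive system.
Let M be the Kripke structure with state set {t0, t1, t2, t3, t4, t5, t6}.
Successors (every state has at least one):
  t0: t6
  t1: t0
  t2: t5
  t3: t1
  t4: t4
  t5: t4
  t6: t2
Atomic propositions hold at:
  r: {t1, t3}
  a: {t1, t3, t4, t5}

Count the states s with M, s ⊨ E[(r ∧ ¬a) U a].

Sat(¬a) = {t0, t2, t6}
Sat(r ∧ ¬a) = ∅
E[(r ∧ ¬a) U a]: least fixpoint, start Z0 = Sat(a) = {t1, t3, t4, t5}, add states in Sat(r ∧ ¬a) with some successor in Z. Already a fixed point.
Sat(E[(r ∧ ¬a) U a]) = {t1, t3, t4, t5}
|Sat(E[(r ∧ ¬a) U a])| = |{t1, t3, t4, t5}| = 4.

4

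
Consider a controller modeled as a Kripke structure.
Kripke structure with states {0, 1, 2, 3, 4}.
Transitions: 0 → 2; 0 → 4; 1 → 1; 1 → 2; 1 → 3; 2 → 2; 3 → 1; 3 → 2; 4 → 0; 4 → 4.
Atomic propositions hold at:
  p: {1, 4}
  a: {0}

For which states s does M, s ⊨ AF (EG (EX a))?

{4}

Sat(EX a) = {s : some successor in {0}} = {4}
EG (EX a): greatest fixpoint, start Z0 = {4}, keep only states in Sat with some successor in Z. Already a fixed point.
Sat(EG (EX a)) = {4}
AF (EG (EX a)): least fixpoint, start Z0 = {4}, add states with every successor in Z. Already a fixed point.
Sat(AF (EG (EX a))) = {4}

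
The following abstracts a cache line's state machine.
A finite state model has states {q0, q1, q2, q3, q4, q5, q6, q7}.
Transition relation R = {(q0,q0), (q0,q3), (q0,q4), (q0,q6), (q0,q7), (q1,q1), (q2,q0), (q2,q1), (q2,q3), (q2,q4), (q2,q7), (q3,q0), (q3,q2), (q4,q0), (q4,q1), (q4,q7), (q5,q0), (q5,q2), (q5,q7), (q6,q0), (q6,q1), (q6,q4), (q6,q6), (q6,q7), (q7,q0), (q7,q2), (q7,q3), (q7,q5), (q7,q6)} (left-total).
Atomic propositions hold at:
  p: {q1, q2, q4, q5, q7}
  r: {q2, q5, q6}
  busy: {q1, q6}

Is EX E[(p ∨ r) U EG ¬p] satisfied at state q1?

Sat(p ∨ r) = {q1, q2, q4, q5, q6, q7}
Sat(¬p) = {q0, q3, q6}
EG ¬p: greatest fixpoint, start Z0 = {q0, q3, q6}, keep only states in Sat with some successor in Z. Already a fixed point.
Sat(EG ¬p) = {q0, q3, q6}
E[(p ∨ r) U EG ¬p]: least fixpoint, start Z0 = Sat(EG ¬p) = {q0, q3, q6}, add states in Sat(p ∨ r) with some successor in Z. Z1 = {q0, q2, q3, q4, q5, q6, q7}; fixed.
Sat(E[(p ∨ r) U EG ¬p]) = {q0, q2, q3, q4, q5, q6, q7}
Sat(EX E[(p ∨ r) U EG ¬p]) = {s : some successor in {q0, q2, q3, q4, q5, q6, q7}} = {q0, q2, q3, q4, q5, q6, q7}
q1 ∉ Sat(EX E[(p ∨ r) U EG ¬p]) = {q0, q2, q3, q4, q5, q6, q7}, so the formula does not hold at q1.

No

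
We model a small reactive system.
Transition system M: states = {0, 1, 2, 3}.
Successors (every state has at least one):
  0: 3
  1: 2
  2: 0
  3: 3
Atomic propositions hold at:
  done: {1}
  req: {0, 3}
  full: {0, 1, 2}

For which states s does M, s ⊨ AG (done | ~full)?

Sat(~full) = {3}
Sat(done | ~full) = {1, 3}
AG (done | ~full): greatest fixpoint, start Z0 = {1, 3}, keep only states in Sat with every successor in Z. Z1 = {3}; fixed.
Sat(AG (done | ~full)) = {3}

{3}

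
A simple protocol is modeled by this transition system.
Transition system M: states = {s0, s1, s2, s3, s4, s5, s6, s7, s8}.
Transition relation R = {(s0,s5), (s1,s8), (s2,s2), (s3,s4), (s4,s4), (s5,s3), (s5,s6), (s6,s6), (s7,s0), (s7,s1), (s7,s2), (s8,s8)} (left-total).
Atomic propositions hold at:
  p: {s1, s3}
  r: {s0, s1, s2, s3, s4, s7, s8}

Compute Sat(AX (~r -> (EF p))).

Sat(~r) = {s5, s6}
EF p: least fixpoint, start Z0 = {s1, s3}, add states with some successor in Z. Z1 = {s1, s3, s5, s7}; Z2 = {s0, s1, s3, s5, s7}; fixed.
Sat(EF p) = {s0, s1, s3, s5, s7}
Sat(~r -> (EF p)) = {s0, s1, s2, s3, s4, s5, s7, s8}
Sat(AX (~r -> (EF p))) = {s : every successor in {s0, s1, s2, s3, s4, s5, s7, s8}} = {s0, s1, s2, s3, s4, s7, s8}

{s0, s1, s2, s3, s4, s7, s8}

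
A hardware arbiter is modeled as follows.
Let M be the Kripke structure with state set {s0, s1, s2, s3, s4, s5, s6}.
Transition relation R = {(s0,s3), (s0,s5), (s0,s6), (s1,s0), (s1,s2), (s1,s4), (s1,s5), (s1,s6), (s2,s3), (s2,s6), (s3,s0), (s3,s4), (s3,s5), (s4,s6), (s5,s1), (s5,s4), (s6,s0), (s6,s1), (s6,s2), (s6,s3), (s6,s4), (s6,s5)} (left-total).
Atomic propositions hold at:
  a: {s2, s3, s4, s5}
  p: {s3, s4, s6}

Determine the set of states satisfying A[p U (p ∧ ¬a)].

Sat(¬a) = {s0, s1, s6}
Sat(p ∧ ¬a) = {s6}
A[p U (p ∧ ¬a)]: least fixpoint, start Z0 = Sat((p ∧ ¬a)) = {s6}, add states in Sat(p) with every successor in Z. Z1 = {s4, s6}; fixed.
Sat(A[p U (p ∧ ¬a)]) = {s4, s6}

{s4, s6}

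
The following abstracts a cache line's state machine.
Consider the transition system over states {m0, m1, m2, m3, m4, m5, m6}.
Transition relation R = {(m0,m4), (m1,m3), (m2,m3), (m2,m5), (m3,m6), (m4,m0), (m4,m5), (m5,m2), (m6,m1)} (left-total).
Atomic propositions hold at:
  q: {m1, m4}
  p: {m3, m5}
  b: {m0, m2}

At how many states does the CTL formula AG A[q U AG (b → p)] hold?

3

Sat(b → p) = {m1, m3, m4, m5, m6}
AG (b → p): greatest fixpoint, start Z0 = {m1, m3, m4, m5, m6}, keep only states in Sat with every successor in Z. Z1 = {m1, m3, m6}; fixed.
Sat(AG (b → p)) = {m1, m3, m6}
A[q U AG (b → p)]: least fixpoint, start Z0 = Sat(AG (b → p)) = {m1, m3, m6}, add states in Sat(q) with every successor in Z. Already a fixed point.
Sat(A[q U AG (b → p)]) = {m1, m3, m6}
AG A[q U AG (b → p)]: greatest fixpoint, start Z0 = {m1, m3, m6}, keep only states in Sat with every successor in Z. Already a fixed point.
Sat(AG A[q U AG (b → p)]) = {m1, m3, m6}
|Sat(AG A[q U AG (b → p)])| = |{m1, m3, m6}| = 3.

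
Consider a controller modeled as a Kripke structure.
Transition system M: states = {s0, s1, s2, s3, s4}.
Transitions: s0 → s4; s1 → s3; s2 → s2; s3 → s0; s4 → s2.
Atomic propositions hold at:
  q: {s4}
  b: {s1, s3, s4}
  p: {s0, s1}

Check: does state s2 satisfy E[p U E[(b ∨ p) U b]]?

No

Sat(b ∨ p) = {s0, s1, s3, s4}
E[(b ∨ p) U b]: least fixpoint, start Z0 = Sat(b) = {s1, s3, s4}, add states in Sat(b ∨ p) with some successor in Z. Z1 = {s0, s1, s3, s4}; fixed.
Sat(E[(b ∨ p) U b]) = {s0, s1, s3, s4}
E[p U E[(b ∨ p) U b]]: least fixpoint, start Z0 = Sat(E[(b ∨ p) U b]) = {s0, s1, s3, s4}, add states in Sat(p) with some successor in Z. Already a fixed point.
Sat(E[p U E[(b ∨ p) U b]]) = {s0, s1, s3, s4}
s2 ∉ Sat(E[p U E[(b ∨ p) U b]]) = {s0, s1, s3, s4}, so the formula does not hold at s2.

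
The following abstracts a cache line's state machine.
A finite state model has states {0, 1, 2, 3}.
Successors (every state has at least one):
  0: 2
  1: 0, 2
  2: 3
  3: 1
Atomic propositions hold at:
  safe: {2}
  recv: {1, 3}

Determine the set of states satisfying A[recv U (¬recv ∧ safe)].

{2}

Sat(¬recv) = {0, 2}
Sat(¬recv ∧ safe) = {2}
A[recv U (¬recv ∧ safe)]: least fixpoint, start Z0 = Sat((¬recv ∧ safe)) = {2}, add states in Sat(recv) with every successor in Z. Already a fixed point.
Sat(A[recv U (¬recv ∧ safe)]) = {2}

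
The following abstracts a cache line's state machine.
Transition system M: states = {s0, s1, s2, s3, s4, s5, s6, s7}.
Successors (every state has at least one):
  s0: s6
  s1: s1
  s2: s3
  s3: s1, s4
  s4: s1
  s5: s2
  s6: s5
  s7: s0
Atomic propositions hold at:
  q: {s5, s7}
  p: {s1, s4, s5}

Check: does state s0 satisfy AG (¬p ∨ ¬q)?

Sat(¬p) = {s0, s2, s3, s6, s7}
Sat(¬q) = {s0, s1, s2, s3, s4, s6}
Sat(¬p ∨ ¬q) = {s0, s1, s2, s3, s4, s6, s7}
AG (¬p ∨ ¬q): greatest fixpoint, start Z0 = {s0, s1, s2, s3, s4, s6, s7}, keep only states in Sat with every successor in Z. Z1 = {s0, s1, s2, s3, s4, s7}; Z2 = {s1, s2, s3, s4, s7}; Z3 = {s1, s2, s3, s4}; fixed.
Sat(AG (¬p ∨ ¬q)) = {s1, s2, s3, s4}
s0 ∉ Sat(AG (¬p ∨ ¬q)) = {s1, s2, s3, s4}, so the formula does not hold at s0.

No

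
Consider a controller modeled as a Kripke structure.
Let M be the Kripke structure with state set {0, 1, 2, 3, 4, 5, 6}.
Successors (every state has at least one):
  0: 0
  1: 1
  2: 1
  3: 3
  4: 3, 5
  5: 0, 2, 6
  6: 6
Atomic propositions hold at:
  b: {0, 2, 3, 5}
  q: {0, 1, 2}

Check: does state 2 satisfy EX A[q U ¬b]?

Sat(¬b) = {1, 4, 6}
A[q U ¬b]: least fixpoint, start Z0 = Sat(¬b) = {1, 4, 6}, add states in Sat(q) with every successor in Z. Z1 = {1, 2, 4, 6}; fixed.
Sat(A[q U ¬b]) = {1, 2, 4, 6}
Sat(EX A[q U ¬b]) = {s : some successor in {1, 2, 4, 6}} = {1, 2, 5, 6}
2 ∈ Sat(EX A[q U ¬b]) = {1, 2, 5, 6}, so the formula holds at 2.

Yes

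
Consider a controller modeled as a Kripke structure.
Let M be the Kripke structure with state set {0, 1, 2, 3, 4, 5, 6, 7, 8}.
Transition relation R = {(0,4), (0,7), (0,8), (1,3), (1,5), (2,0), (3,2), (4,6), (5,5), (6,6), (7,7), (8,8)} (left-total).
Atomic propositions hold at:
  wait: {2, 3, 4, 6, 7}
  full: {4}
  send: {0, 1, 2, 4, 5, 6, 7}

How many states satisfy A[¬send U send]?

Sat(¬send) = {3, 8}
A[¬send U send]: least fixpoint, start Z0 = Sat(send) = {0, 1, 2, 4, 5, 6, 7}, add states in Sat(¬send) with every successor in Z. Z1 = {0, 1, 2, 3, 4, 5, 6, 7}; fixed.
Sat(A[¬send U send]) = {0, 1, 2, 3, 4, 5, 6, 7}
|Sat(A[¬send U send])| = |{0, 1, 2, 3, 4, 5, 6, 7}| = 8.

8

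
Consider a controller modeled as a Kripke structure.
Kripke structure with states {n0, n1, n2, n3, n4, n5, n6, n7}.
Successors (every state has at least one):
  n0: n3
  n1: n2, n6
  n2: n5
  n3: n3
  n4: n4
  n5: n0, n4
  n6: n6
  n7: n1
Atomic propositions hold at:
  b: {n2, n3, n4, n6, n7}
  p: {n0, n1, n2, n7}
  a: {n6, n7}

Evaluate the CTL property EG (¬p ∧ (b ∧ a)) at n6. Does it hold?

Yes

Sat(¬p) = {n3, n4, n5, n6}
Sat(b ∧ a) = {n6, n7}
Sat(¬p ∧ (b ∧ a)) = {n6}
EG (¬p ∧ (b ∧ a)): greatest fixpoint, start Z0 = {n6}, keep only states in Sat with some successor in Z. Already a fixed point.
Sat(EG (¬p ∧ (b ∧ a))) = {n6}
n6 ∈ Sat(EG (¬p ∧ (b ∧ a))) = {n6}, so the formula holds at n6.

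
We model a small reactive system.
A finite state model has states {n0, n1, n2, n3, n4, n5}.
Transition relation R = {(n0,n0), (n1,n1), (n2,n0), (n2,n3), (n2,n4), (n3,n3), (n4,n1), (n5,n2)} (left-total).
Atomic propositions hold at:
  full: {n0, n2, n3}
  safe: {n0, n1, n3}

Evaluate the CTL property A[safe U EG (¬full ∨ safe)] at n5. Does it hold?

Sat(¬full) = {n1, n4, n5}
Sat(¬full ∨ safe) = {n0, n1, n3, n4, n5}
EG (¬full ∨ safe): greatest fixpoint, start Z0 = {n0, n1, n3, n4, n5}, keep only states in Sat with some successor in Z. Z1 = {n0, n1, n3, n4}; fixed.
Sat(EG (¬full ∨ safe)) = {n0, n1, n3, n4}
A[safe U EG (¬full ∨ safe)]: least fixpoint, start Z0 = Sat(EG (¬full ∨ safe)) = {n0, n1, n3, n4}, add states in Sat(safe) with every successor in Z. Already a fixed point.
Sat(A[safe U EG (¬full ∨ safe)]) = {n0, n1, n3, n4}
n5 ∉ Sat(A[safe U EG (¬full ∨ safe)]) = {n0, n1, n3, n4}, so the formula does not hold at n5.

No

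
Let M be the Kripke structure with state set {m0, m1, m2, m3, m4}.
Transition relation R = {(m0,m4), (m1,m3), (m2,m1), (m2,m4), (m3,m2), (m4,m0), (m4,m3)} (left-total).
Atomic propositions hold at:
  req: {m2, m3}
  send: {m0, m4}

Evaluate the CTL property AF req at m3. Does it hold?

AF req: least fixpoint, start Z0 = {m2, m3}, add states with every successor in Z. Z1 = {m1, m2, m3}; fixed.
Sat(AF req) = {m1, m2, m3}
m3 ∈ Sat(AF req) = {m1, m2, m3}, so the formula holds at m3.

Yes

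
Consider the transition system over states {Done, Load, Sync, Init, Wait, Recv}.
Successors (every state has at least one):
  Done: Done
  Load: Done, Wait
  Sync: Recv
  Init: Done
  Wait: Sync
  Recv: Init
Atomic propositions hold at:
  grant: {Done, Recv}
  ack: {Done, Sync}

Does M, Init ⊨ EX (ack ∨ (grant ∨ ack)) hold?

Yes

Sat(grant ∨ ack) = {Done, Sync, Recv}
Sat(ack ∨ (grant ∨ ack)) = {Done, Sync, Recv}
Sat(EX (ack ∨ (grant ∨ ack))) = {s : some successor in {Done, Sync, Recv}} = {Done, Load, Sync, Init, Wait}
Init ∈ Sat(EX (ack ∨ (grant ∨ ack))) = {Done, Load, Sync, Init, Wait}, so the formula holds at Init.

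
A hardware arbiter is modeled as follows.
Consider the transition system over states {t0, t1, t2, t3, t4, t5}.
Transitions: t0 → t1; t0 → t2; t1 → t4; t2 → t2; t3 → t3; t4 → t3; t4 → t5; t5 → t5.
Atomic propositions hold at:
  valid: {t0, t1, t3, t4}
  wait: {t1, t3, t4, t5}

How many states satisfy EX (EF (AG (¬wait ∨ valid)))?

5

Sat(¬wait) = {t0, t2}
Sat(¬wait ∨ valid) = {t0, t1, t2, t3, t4}
AG (¬wait ∨ valid): greatest fixpoint, start Z0 = {t0, t1, t2, t3, t4}, keep only states in Sat with every successor in Z. Z1 = {t0, t1, t2, t3}; Z2 = {t0, t2, t3}; Z3 = {t2, t3}; fixed.
Sat(AG (¬wait ∨ valid)) = {t2, t3}
EF (AG (¬wait ∨ valid)): least fixpoint, start Z0 = {t2, t3}, add states with some successor in Z. Z1 = {t0, t2, t3, t4}; Z2 = {t0, t1, t2, t3, t4}; fixed.
Sat(EF (AG (¬wait ∨ valid))) = {t0, t1, t2, t3, t4}
Sat(EX (EF (AG (¬wait ∨ valid)))) = {s : some successor in {t0, t1, t2, t3, t4}} = {t0, t1, t2, t3, t4}
|Sat(EX (EF (AG (¬wait ∨ valid))))| = |{t0, t1, t2, t3, t4}| = 5.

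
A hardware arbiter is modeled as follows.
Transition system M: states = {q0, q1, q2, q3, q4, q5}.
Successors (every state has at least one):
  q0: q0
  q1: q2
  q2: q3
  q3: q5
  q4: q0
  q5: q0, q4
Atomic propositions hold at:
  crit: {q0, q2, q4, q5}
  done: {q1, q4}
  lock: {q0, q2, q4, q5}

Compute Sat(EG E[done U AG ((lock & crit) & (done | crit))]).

Sat(lock & crit) = {q0, q2, q4, q5}
Sat(done | crit) = {q0, q1, q2, q4, q5}
Sat((lock & crit) & (done | crit)) = {q0, q2, q4, q5}
AG ((lock & crit) & (done | crit)): greatest fixpoint, start Z0 = {q0, q2, q4, q5}, keep only states in Sat with every successor in Z. Z1 = {q0, q4, q5}; fixed.
Sat(AG ((lock & crit) & (done | crit))) = {q0, q4, q5}
E[done U AG ((lock & crit) & (done | crit))]: least fixpoint, start Z0 = Sat(AG ((lock & crit) & (done | crit))) = {q0, q4, q5}, add states in Sat(done) with some successor in Z. Already a fixed point.
Sat(E[done U AG ((lock & crit) & (done | crit))]) = {q0, q4, q5}
EG E[done U AG ((lock & crit) & (done | crit))]: greatest fixpoint, start Z0 = {q0, q4, q5}, keep only states in Sat with some successor in Z. Already a fixed point.
Sat(EG E[done U AG ((lock & crit) & (done | crit))]) = {q0, q4, q5}

{q0, q4, q5}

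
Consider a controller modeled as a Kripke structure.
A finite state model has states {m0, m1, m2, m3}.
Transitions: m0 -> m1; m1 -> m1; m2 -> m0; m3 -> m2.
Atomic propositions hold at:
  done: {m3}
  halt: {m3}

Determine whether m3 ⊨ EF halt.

Yes

EF halt: least fixpoint, start Z0 = {m3}, add states with some successor in Z. Already a fixed point.
Sat(EF halt) = {m3}
m3 ∈ Sat(EF halt) = {m3}, so the formula holds at m3.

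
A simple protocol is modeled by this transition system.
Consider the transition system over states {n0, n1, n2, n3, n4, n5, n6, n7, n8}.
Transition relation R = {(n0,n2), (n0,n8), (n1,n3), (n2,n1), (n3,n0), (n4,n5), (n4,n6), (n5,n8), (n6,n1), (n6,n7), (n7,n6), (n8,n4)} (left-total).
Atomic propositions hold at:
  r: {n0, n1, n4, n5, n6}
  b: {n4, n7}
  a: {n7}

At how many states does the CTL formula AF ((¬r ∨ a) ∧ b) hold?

Sat(¬r) = {n2, n3, n7, n8}
Sat(¬r ∨ a) = {n2, n3, n7, n8}
Sat((¬r ∨ a) ∧ b) = {n7}
AF ((¬r ∨ a) ∧ b): least fixpoint, start Z0 = {n7}, add states with every successor in Z. Already a fixed point.
Sat(AF ((¬r ∨ a) ∧ b)) = {n7}
|Sat(AF ((¬r ∨ a) ∧ b))| = |{n7}| = 1.

1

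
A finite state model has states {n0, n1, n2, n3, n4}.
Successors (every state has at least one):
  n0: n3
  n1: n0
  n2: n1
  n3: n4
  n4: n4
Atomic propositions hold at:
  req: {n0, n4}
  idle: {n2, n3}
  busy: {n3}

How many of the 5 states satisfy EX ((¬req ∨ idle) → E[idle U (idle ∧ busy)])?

Sat(¬req) = {n1, n2, n3}
Sat(¬req ∨ idle) = {n1, n2, n3}
Sat(idle ∧ busy) = {n3}
E[idle U (idle ∧ busy)]: least fixpoint, start Z0 = Sat((idle ∧ busy)) = {n3}, add states in Sat(idle) with some successor in Z. Already a fixed point.
Sat(E[idle U (idle ∧ busy)]) = {n3}
Sat((¬req ∨ idle) → E[idle U (idle ∧ busy)]) = {n0, n3, n4}
Sat(EX ((¬req ∨ idle) → E[idle U (idle ∧ busy)])) = {s : some successor in {n0, n3, n4}} = {n0, n1, n3, n4}
|Sat(EX ((¬req ∨ idle) → E[idle U (idle ∧ busy)]))| = |{n0, n1, n3, n4}| = 4.

4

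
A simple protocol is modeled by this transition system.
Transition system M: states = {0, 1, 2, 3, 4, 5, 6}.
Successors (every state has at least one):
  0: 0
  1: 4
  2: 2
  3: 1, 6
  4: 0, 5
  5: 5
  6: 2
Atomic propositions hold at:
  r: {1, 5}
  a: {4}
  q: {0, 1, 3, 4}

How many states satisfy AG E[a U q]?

E[a U q]: least fixpoint, start Z0 = Sat(q) = {0, 1, 3, 4}, add states in Sat(a) with some successor in Z. Already a fixed point.
Sat(E[a U q]) = {0, 1, 3, 4}
AG E[a U q]: greatest fixpoint, start Z0 = {0, 1, 3, 4}, keep only states in Sat with every successor in Z. Z1 = {0, 1}; Z2 = {0}; fixed.
Sat(AG E[a U q]) = {0}
|Sat(AG E[a U q])| = |{0}| = 1.

1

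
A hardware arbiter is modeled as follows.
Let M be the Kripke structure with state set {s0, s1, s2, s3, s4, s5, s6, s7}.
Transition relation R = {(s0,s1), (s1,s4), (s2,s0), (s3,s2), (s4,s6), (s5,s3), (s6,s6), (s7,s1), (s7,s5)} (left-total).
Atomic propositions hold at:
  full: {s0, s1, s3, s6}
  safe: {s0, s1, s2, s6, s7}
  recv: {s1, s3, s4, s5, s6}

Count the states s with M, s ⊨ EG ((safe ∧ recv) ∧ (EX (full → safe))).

1

Sat(safe ∧ recv) = {s1, s6}
Sat(full → safe) = {s0, s1, s2, s4, s5, s6, s7}
Sat(EX (full → safe)) = {s : some successor in {s0, s1, s2, s4, s5, s6, s7}} = {s0, s1, s2, s3, s4, s6, s7}
Sat((safe ∧ recv) ∧ (EX (full → safe))) = {s1, s6}
EG ((safe ∧ recv) ∧ (EX (full → safe))): greatest fixpoint, start Z0 = {s1, s6}, keep only states in Sat with some successor in Z. Z1 = {s6}; fixed.
Sat(EG ((safe ∧ recv) ∧ (EX (full → safe)))) = {s6}
|Sat(EG ((safe ∧ recv) ∧ (EX (full → safe))))| = |{s6}| = 1.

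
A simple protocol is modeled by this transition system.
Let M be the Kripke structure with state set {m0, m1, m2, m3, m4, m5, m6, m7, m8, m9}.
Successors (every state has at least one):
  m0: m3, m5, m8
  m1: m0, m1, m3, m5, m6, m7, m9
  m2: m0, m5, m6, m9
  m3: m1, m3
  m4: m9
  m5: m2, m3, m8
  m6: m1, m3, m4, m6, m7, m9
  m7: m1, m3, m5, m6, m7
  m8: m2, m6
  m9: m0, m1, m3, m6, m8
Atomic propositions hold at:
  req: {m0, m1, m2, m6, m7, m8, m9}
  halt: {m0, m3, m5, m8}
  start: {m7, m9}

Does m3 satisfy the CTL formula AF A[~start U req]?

Sat(~start) = {m0, m1, m2, m3, m4, m5, m6, m8}
A[~start U req]: least fixpoint, start Z0 = Sat(req) = {m0, m1, m2, m6, m7, m8, m9}, add states in Sat(~start) with every successor in Z. Z1 = {m0, m1, m2, m4, m6, m7, m8, m9}; fixed.
Sat(A[~start U req]) = {m0, m1, m2, m4, m6, m7, m8, m9}
AF A[~start U req]: least fixpoint, start Z0 = {m0, m1, m2, m4, m6, m7, m8, m9}, add states with every successor in Z. Already a fixed point.
Sat(AF A[~start U req]) = {m0, m1, m2, m4, m6, m7, m8, m9}
m3 ∉ Sat(AF A[~start U req]) = {m0, m1, m2, m4, m6, m7, m8, m9}, so the formula does not hold at m3.

No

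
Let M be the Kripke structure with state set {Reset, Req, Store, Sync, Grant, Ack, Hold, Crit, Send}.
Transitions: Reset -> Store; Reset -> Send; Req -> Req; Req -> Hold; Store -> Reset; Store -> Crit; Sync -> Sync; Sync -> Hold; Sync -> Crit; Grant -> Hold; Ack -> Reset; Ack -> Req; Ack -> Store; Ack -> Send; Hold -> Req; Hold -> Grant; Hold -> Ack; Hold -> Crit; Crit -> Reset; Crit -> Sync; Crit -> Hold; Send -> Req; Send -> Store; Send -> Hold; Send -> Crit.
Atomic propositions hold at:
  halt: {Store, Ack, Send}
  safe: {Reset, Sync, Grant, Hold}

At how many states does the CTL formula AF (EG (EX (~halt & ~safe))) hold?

6

Sat(~halt) = {Reset, Req, Sync, Grant, Hold, Crit}
Sat(~safe) = {Req, Store, Ack, Crit, Send}
Sat(~halt & ~safe) = {Req, Crit}
Sat(EX (~halt & ~safe)) = {s : some successor in {Req, Crit}} = {Req, Store, Sync, Ack, Hold, Send}
EG (EX (~halt & ~safe)): greatest fixpoint, start Z0 = {Req, Store, Sync, Ack, Hold, Send}, keep only states in Sat with some successor in Z. Z1 = {Req, Sync, Ack, Hold, Send}; fixed.
Sat(EG (EX (~halt & ~safe))) = {Req, Sync, Ack, Hold, Send}
AF (EG (EX (~halt & ~safe))): least fixpoint, start Z0 = {Req, Sync, Ack, Hold, Send}, add states with every successor in Z. Z1 = {Req, Sync, Grant, Ack, Hold, Send}; fixed.
Sat(AF (EG (EX (~halt & ~safe)))) = {Req, Sync, Grant, Ack, Hold, Send}
|Sat(AF (EG (EX (~halt & ~safe))))| = |{Req, Sync, Grant, Ack, Hold, Send}| = 6.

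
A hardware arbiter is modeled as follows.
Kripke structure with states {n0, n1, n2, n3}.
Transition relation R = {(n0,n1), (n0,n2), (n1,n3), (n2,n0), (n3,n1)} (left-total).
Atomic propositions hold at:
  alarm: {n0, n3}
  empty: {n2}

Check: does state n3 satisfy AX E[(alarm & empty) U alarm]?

No

Sat(alarm & empty) = ∅
E[(alarm & empty) U alarm]: least fixpoint, start Z0 = Sat(alarm) = {n0, n3}, add states in Sat(alarm & empty) with some successor in Z. Already a fixed point.
Sat(E[(alarm & empty) U alarm]) = {n0, n3}
Sat(AX E[(alarm & empty) U alarm]) = {s : every successor in {n0, n3}} = {n1, n2}
n3 ∉ Sat(AX E[(alarm & empty) U alarm]) = {n1, n2}, so the formula does not hold at n3.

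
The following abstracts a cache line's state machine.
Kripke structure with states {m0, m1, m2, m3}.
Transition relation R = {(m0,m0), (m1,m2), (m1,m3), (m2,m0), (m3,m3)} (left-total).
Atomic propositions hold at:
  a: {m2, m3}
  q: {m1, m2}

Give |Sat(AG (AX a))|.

1

Sat(AX a) = {s : every successor in {m2, m3}} = {m1, m3}
AG (AX a): greatest fixpoint, start Z0 = {m1, m3}, keep only states in Sat with every successor in Z. Z1 = {m3}; fixed.
Sat(AG (AX a)) = {m3}
|Sat(AG (AX a))| = |{m3}| = 1.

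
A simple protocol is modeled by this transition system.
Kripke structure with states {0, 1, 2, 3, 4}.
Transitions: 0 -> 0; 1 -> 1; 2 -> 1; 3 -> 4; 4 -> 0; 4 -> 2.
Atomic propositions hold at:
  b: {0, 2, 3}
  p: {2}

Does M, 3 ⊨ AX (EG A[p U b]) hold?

No

A[p U b]: least fixpoint, start Z0 = Sat(b) = {0, 2, 3}, add states in Sat(p) with every successor in Z. Already a fixed point.
Sat(A[p U b]) = {0, 2, 3}
EG A[p U b]: greatest fixpoint, start Z0 = {0, 2, 3}, keep only states in Sat with some successor in Z. Z1 = {0}; fixed.
Sat(EG A[p U b]) = {0}
Sat(AX (EG A[p U b])) = {s : every successor in {0}} = {0}
3 ∉ Sat(AX (EG A[p U b])) = {0}, so the formula does not hold at 3.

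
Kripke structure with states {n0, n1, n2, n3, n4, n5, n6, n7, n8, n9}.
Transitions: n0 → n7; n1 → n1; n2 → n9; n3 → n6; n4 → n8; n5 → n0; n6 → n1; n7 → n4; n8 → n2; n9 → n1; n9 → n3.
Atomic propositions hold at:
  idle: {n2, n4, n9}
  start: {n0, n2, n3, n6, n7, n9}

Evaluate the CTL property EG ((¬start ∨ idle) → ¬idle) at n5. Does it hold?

Sat(¬start) = {n1, n4, n5, n8}
Sat(¬start ∨ idle) = {n1, n2, n4, n5, n8, n9}
Sat(¬idle) = {n0, n1, n3, n5, n6, n7, n8}
Sat((¬start ∨ idle) → ¬idle) = {n0, n1, n3, n5, n6, n7, n8}
EG ((¬start ∨ idle) → ¬idle): greatest fixpoint, start Z0 = {n0, n1, n3, n5, n6, n7, n8}, keep only states in Sat with some successor in Z. Z1 = {n0, n1, n3, n5, n6}; Z2 = {n1, n3, n5, n6}; Z3 = {n1, n3, n6}; fixed.
Sat(EG ((¬start ∨ idle) → ¬idle)) = {n1, n3, n6}
n5 ∉ Sat(EG ((¬start ∨ idle) → ¬idle)) = {n1, n3, n6}, so the formula does not hold at n5.

No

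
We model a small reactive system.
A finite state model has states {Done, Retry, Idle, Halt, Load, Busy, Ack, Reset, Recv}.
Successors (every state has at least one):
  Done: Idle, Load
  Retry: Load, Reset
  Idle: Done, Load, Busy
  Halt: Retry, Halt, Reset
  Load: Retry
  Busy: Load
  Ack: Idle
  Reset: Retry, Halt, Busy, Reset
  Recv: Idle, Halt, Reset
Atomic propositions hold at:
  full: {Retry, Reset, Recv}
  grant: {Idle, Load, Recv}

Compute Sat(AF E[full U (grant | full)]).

{Done, Retry, Idle, Load, Busy, Ack, Reset, Recv}

Sat(grant | full) = {Retry, Idle, Load, Reset, Recv}
E[full U (grant | full)]: least fixpoint, start Z0 = Sat((grant | full)) = {Retry, Idle, Load, Reset, Recv}, add states in Sat(full) with some successor in Z. Already a fixed point.
Sat(E[full U (grant | full)]) = {Retry, Idle, Load, Reset, Recv}
AF E[full U (grant | full)]: least fixpoint, start Z0 = {Retry, Idle, Load, Reset, Recv}, add states with every successor in Z. Z1 = {Done, Retry, Idle, Load, Busy, Ack, Reset, Recv}; fixed.
Sat(AF E[full U (grant | full)]) = {Done, Retry, Idle, Load, Busy, Ack, Reset, Recv}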